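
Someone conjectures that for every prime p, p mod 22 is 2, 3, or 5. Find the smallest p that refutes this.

Check each prime p in order until the claim fails.
p = 2: 2 mod 22 = 2.
p = 3: 3 mod 22 = 3.
p = 5: 5 mod 22 = 5.
p = 7: 7 mod 22 = 7 — not in {2, 3, 5}.

p = 7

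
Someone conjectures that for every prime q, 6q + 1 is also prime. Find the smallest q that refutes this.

q = 19

We need the least prime q for which 6q + 1 is not prime.
The first 7 eligible values, up to q = 17, all satisfy the conclusion.
q = 19: 6q + 1 = 115 = 5 × 23, not prime.
Thus q = 19 disproves the claim, and no smaller q works.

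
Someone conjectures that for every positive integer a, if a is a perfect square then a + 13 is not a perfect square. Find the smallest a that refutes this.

Check each positive integer a in order until a is a perfect square but a + 13 is a perfect square.
a = 1: 1 + 13 = 14, not a perfect square.
a = 4: 4 + 13 = 17, not a perfect square.
a = 9: 9 + 13 = 22, not a perfect square.
a = 16: 16 + 13 = 29, not a perfect square.
a = 25: 25 + 13 = 38, not a perfect square.
a = 36: 36 = 6² and 36 + 13 = 49 = 7².
Hence a = 36 is a counterexample.

a = 36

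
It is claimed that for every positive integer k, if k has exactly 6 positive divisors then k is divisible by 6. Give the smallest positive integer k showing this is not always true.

A counterexample is any positive integer k such that k has exactly 6 positive divisors but k is not divisible by 6; we check each in order.
For k = 12, 18 the conclusion holds.
k = 20: τ(20) = 6; 20 mod 6 = 2.

k = 20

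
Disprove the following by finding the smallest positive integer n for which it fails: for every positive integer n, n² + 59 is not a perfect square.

n = 29

For n = 1, 2, 3, 4, …, 26, 27, 28 the conclusion holds.
n = 29: 29² + 59 = 900 = 30², a perfect square.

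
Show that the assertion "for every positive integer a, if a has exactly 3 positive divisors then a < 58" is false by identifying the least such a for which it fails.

a = 121

A counterexample is any positive integer a such that a has exactly 3 positive divisors but the claim fails; we check each in order.
For a = 4, 9, 25, 49 the conclusion holds.
a = 121: τ(121) = 3; 121 ≥ 58.
Thus a = 121 disproves the claim, and no smaller a works.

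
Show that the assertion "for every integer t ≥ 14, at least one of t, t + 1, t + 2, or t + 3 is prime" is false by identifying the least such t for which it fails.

t = 24

Check each integer t ≥ 14 in order until t, t + 1, t + 2, t + 3 are all composite.
The first 10 eligible values, up to t = 23, all satisfy the conclusion.
t = 24: 24 = 2 × 12; 25 = 5 × 5; 26 = 2 × 13; 27 = 3 × 9 — all composite.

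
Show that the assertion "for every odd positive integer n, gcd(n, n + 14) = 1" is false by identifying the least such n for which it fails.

We need the least odd positive integer n for which gcd(n, n + 14) > 1.
n = 1: gcd(1, 15) = 1.
n = 3: gcd(3, 17) = 1.
n = 5: gcd(5, 19) = 1.
n = 7: gcd(7, 21) = 7.
So n = 7 is the smallest counterexample.

n = 7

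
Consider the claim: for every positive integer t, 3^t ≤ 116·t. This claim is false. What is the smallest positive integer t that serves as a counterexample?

t = 1: 3^t = 3 and 116·t = 116, so 3 ≤ 116.
t = 2: 3^t = 9 and 116·t = 232, so 9 ≤ 232.
t = 3: 3^t = 27 and 116·t = 348, so 27 ≤ 348.
t = 4: 3^t = 81 and 116·t = 464, so 81 ≤ 464.
t = 5: 3^t = 243 and 116·t = 580, so 243 ≤ 580.
t = 6: 3^t = 729 and 116·t = 696, so 729 > 696.
Hence t = 6 is a counterexample.

t = 6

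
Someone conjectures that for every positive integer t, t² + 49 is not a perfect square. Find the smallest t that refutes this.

t = 24

We need the least positive integer t for which t² + 49 is a perfect square.
For t = 1, 2, 3, 4, …, 21, 22, 23 the conclusion holds.
t = 24: 24² + 49 = 625 = 25², a perfect square.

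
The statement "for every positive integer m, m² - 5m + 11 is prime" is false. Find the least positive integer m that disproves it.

For m = 1, 2, 3, 4, 5, 6 the conclusion holds.
m = 7: m² - 5m + 11 = 25 = 5 × 5, composite.
So m = 7 is the smallest counterexample.

m = 7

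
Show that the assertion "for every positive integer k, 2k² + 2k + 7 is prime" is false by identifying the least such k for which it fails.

Check each positive integer k in order until 2k² + 2k + 7 is not prime.
k = 1: 2k² + 2k + 7 = 11, prime.
k = 2: 2k² + 2k + 7 = 19, prime.
k = 3: 2k² + 2k + 7 = 31, prime.
k = 4: 2k² + 2k + 7 = 47, prime.
k = 5: 2k² + 2k + 7 = 67, prime.
k = 6: 2k² + 2k + 7 = 91 = 7 × 13, composite.

k = 6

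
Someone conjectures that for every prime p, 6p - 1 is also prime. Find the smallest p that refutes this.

We need the least prime p for which 6p - 1 is not prime.
p = 2: 6p - 1 = 11, prime.
p = 3: 6p - 1 = 17, prime.
p = 5: 6p - 1 = 29, prime.
p = 7: 6p - 1 = 41, prime.
p = 11: 6p - 1 = 65 = 5 × 13, not prime.

p = 11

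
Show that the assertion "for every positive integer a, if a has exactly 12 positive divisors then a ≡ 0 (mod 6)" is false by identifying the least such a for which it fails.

a = 140

A counterexample is any positive integer a such that a has exactly 12 positive divisors but the claim fails; we check each in order.
For a = 60, 72, 84, 90, 96, 108, 126, 132 the conclusion holds.
a = 140: τ(140) = 12; 140 ≡ 2 (mod 6).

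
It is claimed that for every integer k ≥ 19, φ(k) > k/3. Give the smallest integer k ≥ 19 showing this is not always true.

k = 24

A counterexample is any integer k ≥ 19 such that the claim fails; we check each in order.
k = 19: φ(19) = 18 and 19/3 = 19/3, so φ(19) > 19/3.
k = 20: φ(20) = 8 and 20/3 = 20/3, so φ(20) > 20/3.
k = 21: φ(21) = 12 and 21/3 = 7, so φ(21) > 21/3.
k = 22: φ(22) = 10 and 22/3 = 22/3, so φ(22) > 22/3.
k = 23: φ(23) = 22 and 23/3 = 23/3, so φ(23) > 23/3.
k = 24: φ(24) = 8 and 24/3 = 8, so φ(24) ≤ 24/3.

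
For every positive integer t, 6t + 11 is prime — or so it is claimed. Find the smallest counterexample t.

t = 4

We need the least positive integer t for which 6t + 11 is not prime.
For t = 1, 2, 3 the conclusion holds.
t = 4: 6t + 11 = 35 = 5 × 7, composite.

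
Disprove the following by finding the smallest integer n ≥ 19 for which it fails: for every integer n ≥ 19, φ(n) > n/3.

n = 24

The first 5 eligible values, up to n = 23, all satisfy the conclusion.
n = 24: φ(24) = 8 and 24/3 = 8, so φ(24) ≤ 24/3.
Thus n = 24 disproves the claim, and no smaller n works.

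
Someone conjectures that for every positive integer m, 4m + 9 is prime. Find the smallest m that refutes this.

m = 3

Check each positive integer m in order until 4m + 9 is not prime.
For m = 1, 2 the conclusion holds.
m = 3: 4m + 9 = 21 = 3 × 7, composite.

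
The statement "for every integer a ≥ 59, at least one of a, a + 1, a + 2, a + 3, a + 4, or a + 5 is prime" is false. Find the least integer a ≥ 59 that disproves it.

For a = 59, 60, 61, 62, …, 87, 88, 89 the conclusion holds.
a = 90: 90 = 2 × 45; 91 = 7 × 13; 92 = 2 × 46; 93 = 3 × 31; 94 = 2 × 47; 95 = 5 × 19 — all composite.
So a = 90 is the smallest counterexample.

a = 90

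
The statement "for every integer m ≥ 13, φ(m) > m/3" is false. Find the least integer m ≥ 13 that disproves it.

m = 18

A counterexample is any integer m ≥ 13 such that the claim fails; we check each in order.
m = 13: φ(13) = 12 and 13/3 = 13/3, so φ(13) > 13/3.
m = 14: φ(14) = 6 and 14/3 = 14/3, so φ(14) > 14/3.
m = 15: φ(15) = 8 and 15/3 = 5, so φ(15) > 15/3.
m = 16: φ(16) = 8 and 16/3 = 16/3, so φ(16) > 16/3.
m = 17: φ(17) = 16 and 17/3 = 17/3, so φ(17) > 17/3.
m = 18: φ(18) = 6 and 18/3 = 6, so φ(18) ≤ 18/3.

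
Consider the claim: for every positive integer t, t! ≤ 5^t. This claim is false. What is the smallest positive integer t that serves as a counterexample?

t = 12

We need the least positive integer t for which t! > 5^t.
For t = 1, 2, 3, 4, …, 9, 10, 11 the conclusion holds.
t = 12: t! = 479001600 and 5^t = 244140625, so 479001600 > 244140625.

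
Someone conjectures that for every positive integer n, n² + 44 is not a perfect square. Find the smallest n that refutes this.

We need the least positive integer n for which n² + 44 is a perfect square.
The first 9 eligible values, up to n = 9, all satisfy the conclusion.
n = 10: 10² + 44 = 144 = 12², a perfect square.

n = 10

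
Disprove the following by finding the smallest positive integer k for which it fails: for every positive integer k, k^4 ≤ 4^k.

Check each positive integer k in order until k^4 > 4^k.
For k = 1, 2 the conclusion holds.
k = 3: k^4 = 81 and 4^k = 64, so 81 > 64.
Hence k = 3 is a counterexample.

k = 3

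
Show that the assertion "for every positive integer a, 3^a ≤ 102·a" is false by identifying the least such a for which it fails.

a = 6

For a = 1, 2, 3, 4, 5 the conclusion holds.
a = 6: 3^a = 729 and 102·a = 612, so 729 > 612.
So a = 6 is the smallest counterexample.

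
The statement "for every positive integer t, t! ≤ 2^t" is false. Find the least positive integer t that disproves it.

t = 4

Check each positive integer t in order until t! > 2^t.
t = 1: t! = 1 and 2^t = 2, so 1 ≤ 2.
t = 2: t! = 2 and 2^t = 4, so 2 ≤ 4.
t = 3: t! = 6 and 2^t = 8, so 6 ≤ 8.
t = 4: t! = 24 and 2^t = 16, so 24 > 16.
So t = 4 is the smallest counterexample.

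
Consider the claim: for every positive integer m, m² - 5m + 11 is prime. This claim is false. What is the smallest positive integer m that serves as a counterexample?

m = 1: m² - 5m + 11 = 7, prime.
m = 2: m² - 5m + 11 = 5, prime.
m = 3: m² - 5m + 11 = 5, prime.
m = 4: m² - 5m + 11 = 7, prime.
m = 5: m² - 5m + 11 = 11, prime.
m = 6: m² - 5m + 11 = 17, prime.
m = 7: m² - 5m + 11 = 25 = 5 × 5, composite.

m = 7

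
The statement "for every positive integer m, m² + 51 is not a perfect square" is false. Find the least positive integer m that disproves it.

m = 7

The first 6 eligible values, up to m = 6, all satisfy the conclusion.
m = 7: 7² + 51 = 100 = 10², a perfect square.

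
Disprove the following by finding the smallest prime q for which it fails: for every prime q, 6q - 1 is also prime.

We need the least prime q for which 6q - 1 is not prime.
The first 4 eligible values, up to q = 7, all satisfy the conclusion.
q = 11: 6q - 1 = 65 = 5 × 13, not prime.
Hence q = 11 is a counterexample.

q = 11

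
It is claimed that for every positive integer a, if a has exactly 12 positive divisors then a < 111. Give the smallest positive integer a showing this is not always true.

a = 126

We need the least positive integer a for which a has exactly 12 positive divisors but the claim fails.
The first 6 eligible values, up to a = 108, all satisfy the conclusion.
a = 126: τ(126) = 12; 126 ≥ 111.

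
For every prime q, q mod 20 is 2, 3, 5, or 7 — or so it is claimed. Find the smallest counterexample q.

We need the least prime q for which the claim fails.
q = 2: 2 mod 20 = 2.
q = 3: 3 mod 20 = 3.
q = 5: 5 mod 20 = 5.
q = 7: 7 mod 20 = 7.
q = 11: 11 mod 20 = 11 — not in {2, 3, 5, 7}.

q = 11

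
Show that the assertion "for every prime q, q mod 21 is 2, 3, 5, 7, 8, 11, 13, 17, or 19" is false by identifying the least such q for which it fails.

q = 31

Check each prime q in order until the claim fails.
The first 10 eligible values, up to q = 29, all satisfy the conclusion.
q = 31: 31 mod 21 = 10 — not in {2, 3, 5, 7, 8, 11, 13, 17, 19}.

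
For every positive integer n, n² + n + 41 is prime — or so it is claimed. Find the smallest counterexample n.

n = 40

We need the least positive integer n for which n² + n + 41 is not prime.
For n = 1, 2, 3, 4, …, 37, 38, 39 the conclusion holds.
n = 40: n² + n + 41 = 1681 = 41 × 41, composite.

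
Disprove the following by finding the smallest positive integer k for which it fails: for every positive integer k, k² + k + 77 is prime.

For k = 1, 2, 3, 4, 5 the conclusion holds.
k = 6: k² + k + 77 = 119 = 7 × 17, composite.

k = 6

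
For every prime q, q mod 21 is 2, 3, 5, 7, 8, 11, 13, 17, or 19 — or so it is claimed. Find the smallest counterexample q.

q = 31

We need the least prime q for which the claim fails.
For q = 2, 3, 5, 7, 11, 13, 17, 19, 23, 29 the conclusion holds.
q = 31: 31 mod 21 = 10 — not in {2, 3, 5, 7, 8, 11, 13, 17, 19}.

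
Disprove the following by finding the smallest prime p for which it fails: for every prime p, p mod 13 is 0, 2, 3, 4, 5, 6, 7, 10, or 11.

p = 47

A counterexample is any prime p such that the claim fails; we check each in order.
For p = 2, 3, 5, 7, …, 37, 41, 43 the conclusion holds.
p = 47: 47 mod 13 = 8 — not in {0, 2, 3, 4, 5, 6, 7, 10, 11}.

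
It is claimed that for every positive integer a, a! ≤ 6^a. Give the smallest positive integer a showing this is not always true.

a = 14

The first 13 eligible values, up to a = 13, all satisfy the conclusion.
a = 14: a! = 87178291200 and 6^a = 78364164096, so 87178291200 > 78364164096.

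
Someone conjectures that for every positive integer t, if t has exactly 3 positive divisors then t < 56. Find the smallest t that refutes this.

t = 121

t = 4: τ(4) = 3; 4 < 56.
t = 9: τ(9) = 3; 9 < 56.
t = 25: τ(25) = 3; 25 < 56.
t = 49: τ(49) = 3; 49 < 56.
t = 121: τ(121) = 3; 121 ≥ 56.
Hence t = 121 is a counterexample.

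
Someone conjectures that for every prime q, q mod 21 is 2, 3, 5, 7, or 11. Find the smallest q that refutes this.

q = 13

For q = 2, 3, 5, 7, 11 the conclusion holds.
q = 13: 13 mod 21 = 13 — not in {2, 3, 5, 7, 11}.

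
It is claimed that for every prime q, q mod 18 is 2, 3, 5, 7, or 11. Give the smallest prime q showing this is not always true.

A counterexample is any prime q such that the claim fails; we check each in order.
The first 5 eligible values, up to q = 11, all satisfy the conclusion.
q = 13: 13 mod 18 = 13 — not in {2, 3, 5, 7, 11}.
So q = 13 is the smallest counterexample.

q = 13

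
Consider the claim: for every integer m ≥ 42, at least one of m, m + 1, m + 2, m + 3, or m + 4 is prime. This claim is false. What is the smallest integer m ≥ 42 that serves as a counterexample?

m = 48

A counterexample is any integer m ≥ 42 such that m, m + 1, m + 2, m + 3, m + 4 are all composite; we check each in order.
The first 6 eligible values, up to m = 47, all satisfy the conclusion.
m = 48: 48 = 2 × 24; 49 = 7 × 7; 50 = 2 × 25; 51 = 3 × 17; 52 = 2 × 26 — all composite.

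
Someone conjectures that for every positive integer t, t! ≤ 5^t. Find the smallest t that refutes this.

For t = 1, 2, 3, 4, …, 9, 10, 11 the conclusion holds.
t = 12: t! = 479001600 and 5^t = 244140625, so 479001600 > 244140625.

t = 12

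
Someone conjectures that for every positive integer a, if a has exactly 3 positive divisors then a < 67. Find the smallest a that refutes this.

The first 4 eligible values, up to a = 49, all satisfy the conclusion.
a = 121: τ(121) = 3; 121 ≥ 67.

a = 121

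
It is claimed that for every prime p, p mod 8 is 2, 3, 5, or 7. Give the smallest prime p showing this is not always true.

p = 17

We need the least prime p for which the claim fails.
p = 2: 2 mod 8 = 2.
p = 3: 3 mod 8 = 3.
p = 5: 5 mod 8 = 5.
p = 7: 7 mod 8 = 7.
p = 11: 11 mod 8 = 3.
p = 13: 13 mod 8 = 5.
p = 17: 17 mod 8 = 1 — not in {2, 3, 5, 7}.
So p = 17 is the smallest counterexample.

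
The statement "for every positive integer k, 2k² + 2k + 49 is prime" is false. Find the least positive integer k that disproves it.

We need the least positive integer k for which 2k² + 2k + 49 is not prime.
k = 1: 2k² + 2k + 49 = 53, prime.
k = 2: 2k² + 2k + 49 = 61, prime.
k = 3: 2k² + 2k + 49 = 73, prime.
k = 4: 2k² + 2k + 49 = 89, prime.
k = 5: 2k² + 2k + 49 = 109, prime.
k = 6: 2k² + 2k + 49 = 133 = 7 × 19, composite.

k = 6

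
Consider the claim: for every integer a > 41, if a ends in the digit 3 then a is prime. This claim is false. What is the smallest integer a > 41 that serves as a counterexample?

A counterexample is any integer a > 41 such that a ends in the digit 3 but a is not prime; we check each in order.
a = 43: 43 ends in 3 and is prime.
a = 53: 53 ends in 3 and is prime.
a = 63: 63 ends in 3; 63 = 3 × 21, composite.

a = 63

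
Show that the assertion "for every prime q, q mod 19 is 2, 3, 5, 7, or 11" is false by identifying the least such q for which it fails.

Check each prime q in order until the claim fails.
For q = 2, 3, 5, 7, 11 the conclusion holds.
q = 13: 13 mod 19 = 13 — not in {2, 3, 5, 7, 11}.

q = 13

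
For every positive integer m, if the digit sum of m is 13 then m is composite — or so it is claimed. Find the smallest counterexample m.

m = 67

Check each positive integer m in order until the digit sum of m is 13 but m is prime.
For m = 49, 58 the conclusion holds.
m = 67: digit sum 13; 67 is prime, not composite.
Thus m = 67 disproves the claim, and no smaller m works.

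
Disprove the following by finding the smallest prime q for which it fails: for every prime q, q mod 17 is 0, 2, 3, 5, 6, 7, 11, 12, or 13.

q = 31

We need the least prime q for which the claim fails.
For q = 2, 3, 5, 7, 11, 13, 17, 19, 23, 29 the conclusion holds.
q = 31: 31 mod 17 = 14 — not in {0, 2, 3, 5, 6, 7, 11, 12, 13}.
Hence q = 31 is a counterexample.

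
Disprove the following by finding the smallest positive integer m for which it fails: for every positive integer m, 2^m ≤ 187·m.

Check each positive integer m in order until 2^m > 187·m.
For m = 1, 2, 3, 4, …, 9, 10, 11 the conclusion holds.
m = 12: 2^m = 4096 and 187·m = 2244, so 4096 > 2244.

m = 12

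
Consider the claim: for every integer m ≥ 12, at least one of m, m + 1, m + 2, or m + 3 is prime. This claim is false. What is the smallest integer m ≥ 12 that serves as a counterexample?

m = 24

We need the least integer m ≥ 12 for which m, m + 1, m + 2, m + 3 are all composite.
For m = 12, 13, 14, 15, …, 21, 22, 23 the conclusion holds.
m = 24: 24 = 2 × 12; 25 = 5 × 5; 26 = 2 × 13; 27 = 3 × 9 — all composite.
Hence m = 24 is a counterexample.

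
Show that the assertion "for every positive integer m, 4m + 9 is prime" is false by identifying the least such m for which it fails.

m = 3

A counterexample is any positive integer m such that 4m + 9 is not prime; we check each in order.
For m = 1, 2 the conclusion holds.
m = 3: 4m + 9 = 21 = 3 × 7, composite.
Thus m = 3 disproves the claim, and no smaller m works.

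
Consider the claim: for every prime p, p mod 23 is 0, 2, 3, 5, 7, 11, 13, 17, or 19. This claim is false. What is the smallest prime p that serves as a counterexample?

p = 29

We need the least prime p for which the claim fails.
For p = 2, 3, 5, 7, 11, 13, 17, 19, 23 the conclusion holds.
p = 29: 29 mod 23 = 6 — not in {0, 2, 3, 5, 7, 11, 13, 17, 19}.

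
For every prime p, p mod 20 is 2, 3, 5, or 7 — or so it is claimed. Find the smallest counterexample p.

p = 11

Check each prime p in order until the claim fails.
p = 2: 2 mod 20 = 2.
p = 3: 3 mod 20 = 3.
p = 5: 5 mod 20 = 5.
p = 7: 7 mod 20 = 7.
p = 11: 11 mod 20 = 11 — not in {2, 3, 5, 7}.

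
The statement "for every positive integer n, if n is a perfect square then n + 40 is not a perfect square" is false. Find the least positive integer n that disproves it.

Check each positive integer n in order until n is a perfect square but n + 40 is a perfect square.
For n = 1, 4 the conclusion holds.
n = 9: 9 = 3² and 9 + 40 = 49 = 7².
Thus n = 9 disproves the claim, and no smaller n works.

n = 9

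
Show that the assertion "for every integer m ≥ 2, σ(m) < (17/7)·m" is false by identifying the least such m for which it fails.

We need the least integer m ≥ 2 for which the claim fails.
The first 22 eligible values, up to m = 23, all satisfy the conclusion.
m = 24: σ(24) = 60; 60 ≥ 408/7.

m = 24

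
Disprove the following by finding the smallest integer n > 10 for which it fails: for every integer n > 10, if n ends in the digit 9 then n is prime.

n = 39

We need the least integer n > 10 for which n ends in the digit 9 but n is not prime.
n = 19: 19 ends in 9 and is prime.
n = 29: 29 ends in 9 and is prime.
n = 39: 39 ends in 9; 39 = 3 × 13, composite.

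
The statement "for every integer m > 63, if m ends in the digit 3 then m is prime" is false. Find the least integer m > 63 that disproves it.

We need the least integer m > 63 for which m ends in the digit 3 but m is not prime.
m = 73: 73 ends in 3 and is prime.
m = 83: 83 ends in 3 and is prime.
m = 93: 93 ends in 3; 93 = 3 × 31, composite.

m = 93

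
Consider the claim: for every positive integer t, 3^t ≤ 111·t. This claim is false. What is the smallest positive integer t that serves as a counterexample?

t = 6

Check each positive integer t in order until 3^t > 111·t.
The first 5 eligible values, up to t = 5, all satisfy the conclusion.
t = 6: 3^t = 729 and 111·t = 666, so 729 > 666.
Hence t = 6 is a counterexample.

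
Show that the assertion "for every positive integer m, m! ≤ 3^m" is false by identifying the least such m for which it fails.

We need the least positive integer m for which m! > 3^m.
The first 6 eligible values, up to m = 6, all satisfy the conclusion.
m = 7: m! = 5040 and 3^m = 2187, so 5040 > 2187.
Hence m = 7 is a counterexample.

m = 7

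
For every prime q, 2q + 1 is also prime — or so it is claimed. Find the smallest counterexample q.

q = 7

For q = 2, 3, 5 the conclusion holds.
q = 7: 2q + 1 = 15 = 3 × 5, not prime.
So q = 7 is the smallest counterexample.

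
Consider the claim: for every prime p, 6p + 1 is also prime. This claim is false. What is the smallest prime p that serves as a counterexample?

We need the least prime p for which 6p + 1 is not prime.
p = 2: 6p + 1 = 13, prime.
p = 3: 6p + 1 = 19, prime.
p = 5: 6p + 1 = 31, prime.
p = 7: 6p + 1 = 43, prime.
p = 11: 6p + 1 = 67, prime.
p = 13: 6p + 1 = 79, prime.
p = 17: 6p + 1 = 103, prime.
p = 19: 6p + 1 = 115 = 5 × 23, not prime.
Thus p = 19 disproves the claim, and no smaller p works.

p = 19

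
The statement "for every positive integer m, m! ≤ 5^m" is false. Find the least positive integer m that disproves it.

We need the least positive integer m for which m! > 5^m.
The first 11 eligible values, up to m = 11, all satisfy the conclusion.
m = 12: m! = 479001600 and 5^m = 244140625, so 479001600 > 244140625.

m = 12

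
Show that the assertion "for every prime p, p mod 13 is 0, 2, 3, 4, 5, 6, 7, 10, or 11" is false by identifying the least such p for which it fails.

A counterexample is any prime p such that the claim fails; we check each in order.
For p = 2, 3, 5, 7, …, 37, 41, 43 the conclusion holds.
p = 47: 47 mod 13 = 8 — not in {0, 2, 3, 4, 5, 6, 7, 10, 11}.
Hence p = 47 is a counterexample.

p = 47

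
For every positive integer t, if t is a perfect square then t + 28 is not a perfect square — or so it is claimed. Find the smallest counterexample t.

We need the least positive integer t for which t is a perfect square but t + 28 is a perfect square.
The first 5 eligible values, up to t = 25, all satisfy the conclusion.
t = 36: 36 = 6² and 36 + 28 = 64 = 8².

t = 36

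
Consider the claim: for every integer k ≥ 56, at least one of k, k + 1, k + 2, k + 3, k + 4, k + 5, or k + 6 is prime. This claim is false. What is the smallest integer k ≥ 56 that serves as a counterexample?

k = 90

We need the least integer k ≥ 56 for which k, k + 1, k + 2, k + 3, k + 4, k + 5, k + 6 are all composite.
For k = 56, 57, 58, 59, …, 87, 88, 89 the conclusion holds.
k = 90: 90 = 2 × 45; 91 = 7 × 13; 92 = 2 × 46; 93 = 3 × 31; 94 = 2 × 47; 95 = 5 × 19; 96 = 2 × 48 — all composite.
Thus k = 90 disproves the claim, and no smaller k works.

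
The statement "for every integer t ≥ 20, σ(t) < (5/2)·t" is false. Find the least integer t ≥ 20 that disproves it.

t = 24

The first 4 eligible values, up to t = 23, all satisfy the conclusion.
t = 24: σ(24) = 60; 60 ≥ 60.
So t = 24 is the smallest counterexample.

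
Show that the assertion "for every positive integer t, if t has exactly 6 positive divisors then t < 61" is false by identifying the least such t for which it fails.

t = 63

We need the least positive integer t for which t has exactly 6 positive divisors but the claim fails.
The first 9 eligible values, up to t = 52, all satisfy the conclusion.
t = 63: τ(63) = 6; 63 ≥ 61.
Hence t = 63 is a counterexample.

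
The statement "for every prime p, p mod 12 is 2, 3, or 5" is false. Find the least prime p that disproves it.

We need the least prime p for which the claim fails.
For p = 2, 3, 5 the conclusion holds.
p = 7: 7 mod 12 = 7 — not in {2, 3, 5}.
So p = 7 is the smallest counterexample.

p = 7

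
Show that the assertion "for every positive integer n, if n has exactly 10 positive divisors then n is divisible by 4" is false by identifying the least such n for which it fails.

n = 162

n = 48: τ(48) = 10; 48 mod 4 = 0.
n = 80: τ(80) = 10; 80 mod 4 = 0.
n = 112: τ(112) = 10; 112 mod 4 = 0.
n = 162: τ(162) = 10; 162 mod 4 = 2.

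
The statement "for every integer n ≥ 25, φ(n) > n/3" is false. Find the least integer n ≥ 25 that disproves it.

n = 30

We need the least integer n ≥ 25 for which the claim fails.
The first 5 eligible values, up to n = 29, all satisfy the conclusion.
n = 30: φ(30) = 8 and 30/3 = 10, so φ(30) ≤ 30/3.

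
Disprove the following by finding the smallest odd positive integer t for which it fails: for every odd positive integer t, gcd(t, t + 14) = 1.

t = 7

For t = 1, 3, 5 the conclusion holds.
t = 7: gcd(7, 21) = 7.
Thus t = 7 disproves the claim, and no smaller t works.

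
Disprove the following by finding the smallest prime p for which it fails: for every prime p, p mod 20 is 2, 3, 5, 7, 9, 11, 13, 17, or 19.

A counterexample is any prime p such that the claim fails; we check each in order.
The first 12 eligible values, up to p = 37, all satisfy the conclusion.
p = 41: 41 mod 20 = 1 — not in {2, 3, 5, 7, 9, 11, 13, 17, 19}.
So p = 41 is the smallest counterexample.

p = 41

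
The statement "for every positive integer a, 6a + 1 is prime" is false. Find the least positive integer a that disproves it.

a = 4

Check each positive integer a in order until 6a + 1 is not prime.
a = 1: 6a + 1 = 7, prime.
a = 2: 6a + 1 = 13, prime.
a = 3: 6a + 1 = 19, prime.
a = 4: 6a + 1 = 25 = 5 × 5, composite.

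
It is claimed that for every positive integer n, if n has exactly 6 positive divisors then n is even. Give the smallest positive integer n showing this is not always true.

n = 45

Check each positive integer n in order until n has exactly 6 positive divisors but n is odd.
The first 6 eligible values, up to n = 44, all satisfy the conclusion.
n = 45: divisors of 45: 1, 3, 5, 9, 15, 45; 45 is odd.
Thus n = 45 disproves the claim, and no smaller n works.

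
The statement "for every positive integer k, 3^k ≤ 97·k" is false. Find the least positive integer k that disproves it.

We need the least positive integer k for which 3^k > 97·k.
The first 5 eligible values, up to k = 5, all satisfy the conclusion.
k = 6: 3^k = 729 and 97·k = 582, so 729 > 582.
Thus k = 6 disproves the claim, and no smaller k works.

k = 6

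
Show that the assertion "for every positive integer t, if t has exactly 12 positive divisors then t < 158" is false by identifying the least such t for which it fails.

A counterexample is any positive integer t such that t has exactly 12 positive divisors but the claim fails; we check each in order.
The first 11 eligible values, up to t = 156, all satisfy the conclusion.
t = 160: τ(160) = 12; 160 ≥ 158.

t = 160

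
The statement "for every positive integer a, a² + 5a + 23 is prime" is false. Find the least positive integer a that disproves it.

For a = 1, 2, 3, 4, …, 11, 12, 13 the conclusion holds.
a = 14: a² + 5a + 23 = 289 = 17 × 17, composite.

a = 14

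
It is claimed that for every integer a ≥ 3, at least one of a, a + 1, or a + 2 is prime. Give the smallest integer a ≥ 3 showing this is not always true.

We need the least integer a ≥ 3 for which a, a + 1, a + 2 are all composite.
The first 5 eligible values, up to a = 7, all satisfy the conclusion.
a = 8: 8 = 2 × 4; 9 = 3 × 3; 10 = 2 × 5 — all composite.
Thus a = 8 disproves the claim, and no smaller a works.

a = 8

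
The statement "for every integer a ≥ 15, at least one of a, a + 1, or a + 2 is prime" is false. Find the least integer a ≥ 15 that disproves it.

a = 20

Check each integer a ≥ 15 in order until a, a + 1, a + 2 are all composite.
a = 15: 17 is prime.
a = 16: 17 is prime.
a = 17: 17 is prime.
a = 18: 19 is prime.
a = 19: 19 is prime.
a = 20: 20 = 2 × 10; 21 = 3 × 7; 22 = 2 × 11 — all composite.
Thus a = 20 disproves the claim, and no smaller a works.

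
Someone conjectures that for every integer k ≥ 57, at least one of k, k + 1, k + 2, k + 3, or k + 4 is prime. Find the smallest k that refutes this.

A counterexample is any integer k ≥ 57 such that k, k + 1, k + 2, k + 3, k + 4 are all composite; we check each in order.
The first 5 eligible values, up to k = 61, all satisfy the conclusion.
k = 62: 62 = 2 × 31; 63 = 3 × 21; 64 = 2 × 32; 65 = 5 × 13; 66 = 2 × 33 — all composite.

k = 62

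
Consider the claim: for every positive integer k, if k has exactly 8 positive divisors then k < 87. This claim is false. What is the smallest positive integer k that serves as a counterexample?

k = 88

We need the least positive integer k for which k has exactly 8 positive divisors but the claim fails.
For k = 24, 30, 40, 42, 54, 56, 66, 70, 78 the conclusion holds.
k = 88: τ(88) = 8; 88 ≥ 87.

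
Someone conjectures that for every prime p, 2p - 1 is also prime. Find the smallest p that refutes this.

For p = 2, 3 the conclusion holds.
p = 5: 2p - 1 = 9 = 3 × 3, not prime.
Hence p = 5 is a counterexample.

p = 5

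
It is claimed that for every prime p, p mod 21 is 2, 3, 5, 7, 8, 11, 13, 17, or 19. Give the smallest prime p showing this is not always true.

For p = 2, 3, 5, 7, 11, 13, 17, 19, 23, 29 the conclusion holds.
p = 31: 31 mod 21 = 10 — not in {2, 3, 5, 7, 8, 11, 13, 17, 19}.
Hence p = 31 is a counterexample.

p = 31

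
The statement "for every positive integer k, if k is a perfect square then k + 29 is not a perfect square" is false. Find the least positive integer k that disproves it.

k = 196

A counterexample is any positive integer k such that k is a perfect square but k + 29 is a perfect square; we check each in order.
For k = 1, 4, 9, 16, …, 121, 144, 169 the conclusion holds.
k = 196: 196 = 14² and 196 + 29 = 225 = 15².
Thus k = 196 disproves the claim, and no smaller k works.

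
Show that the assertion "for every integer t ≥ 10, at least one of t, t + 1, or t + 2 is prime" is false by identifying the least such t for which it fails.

t = 14

Check each integer t ≥ 10 in order until t, t + 1, t + 2 are all composite.
The first 4 eligible values, up to t = 13, all satisfy the conclusion.
t = 14: 14 = 2 × 7; 15 = 3 × 5; 16 = 2 × 8 — all composite.
Thus t = 14 disproves the claim, and no smaller t works.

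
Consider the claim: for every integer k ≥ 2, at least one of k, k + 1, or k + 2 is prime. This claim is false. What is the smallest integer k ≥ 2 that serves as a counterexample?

A counterexample is any integer k ≥ 2 such that k, k + 1, k + 2 are all composite; we check each in order.
k = 2: 2 is prime.
k = 3: 3 is prime.
k = 4: 5 is prime.
k = 5: 5 is prime.
k = 6: 7 is prime.
k = 7: 7 is prime.
k = 8: 8 = 2 × 4; 9 = 3 × 3; 10 = 2 × 5 — all composite.

k = 8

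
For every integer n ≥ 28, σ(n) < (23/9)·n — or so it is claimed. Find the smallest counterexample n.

n = 48

We need the least integer n ≥ 28 for which the claim fails.
The first 20 eligible values, up to n = 47, all satisfy the conclusion.
n = 48: σ(48) = 124; 124 ≥ 368/3.
So n = 48 is the smallest counterexample.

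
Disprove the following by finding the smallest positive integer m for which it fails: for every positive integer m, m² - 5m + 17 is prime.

A counterexample is any positive integer m such that m² - 5m + 17 is not prime; we check each in order.
The first 12 eligible values, up to m = 12, all satisfy the conclusion.
m = 13: m² - 5m + 17 = 121 = 11 × 11, composite.

m = 13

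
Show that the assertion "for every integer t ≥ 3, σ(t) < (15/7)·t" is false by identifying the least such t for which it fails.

t = 12

For t = 3, 4, 5, 6, 7, 8, 9, 10, 11 the conclusion holds.
t = 12: σ(12) = 28; 28 ≥ 180/7.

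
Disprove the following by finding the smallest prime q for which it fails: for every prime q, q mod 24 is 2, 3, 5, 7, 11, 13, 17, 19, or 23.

q = 73

We need the least prime q for which the claim fails.
For q = 2, 3, 5, 7, …, 61, 67, 71 the conclusion holds.
q = 73: 73 mod 24 = 1 — not in {2, 3, 5, 7, 11, 13, 17, 19, 23}.
Thus q = 73 disproves the claim, and no smaller q works.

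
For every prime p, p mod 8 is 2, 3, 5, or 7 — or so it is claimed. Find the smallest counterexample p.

p = 17

Check each prime p in order until the claim fails.
p = 2: 2 mod 8 = 2.
p = 3: 3 mod 8 = 3.
p = 5: 5 mod 8 = 5.
p = 7: 7 mod 8 = 7.
p = 11: 11 mod 8 = 3.
p = 13: 13 mod 8 = 5.
p = 17: 17 mod 8 = 1 — not in {2, 3, 5, 7}.
Hence p = 17 is a counterexample.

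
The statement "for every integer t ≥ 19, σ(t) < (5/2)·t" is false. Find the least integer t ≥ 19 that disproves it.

A counterexample is any integer t ≥ 19 such that the claim fails; we check each in order.
The first 5 eligible values, up to t = 23, all satisfy the conclusion.
t = 24: σ(24) = 60; 60 ≥ 60.
Hence t = 24 is a counterexample.

t = 24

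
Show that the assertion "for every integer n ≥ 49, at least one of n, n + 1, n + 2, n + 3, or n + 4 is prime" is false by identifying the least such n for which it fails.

n = 54

n = 49: 53 is prime.
n = 50: 53 is prime.
n = 51: 53 is prime.
n = 52: 53 is prime.
n = 53: 53 is prime.
n = 54: 54 = 2 × 27; 55 = 5 × 11; 56 = 2 × 28; 57 = 3 × 19; 58 = 2 × 29 — all composite.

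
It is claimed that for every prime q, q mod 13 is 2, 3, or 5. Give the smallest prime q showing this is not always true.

For q = 2, 3, 5 the conclusion holds.
q = 7: 7 mod 13 = 7 — not in {2, 3, 5}.
Hence q = 7 is a counterexample.

q = 7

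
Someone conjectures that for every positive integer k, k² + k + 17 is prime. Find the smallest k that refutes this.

We need the least positive integer k for which k² + k + 17 is not prime.
The first 15 eligible values, up to k = 15, all satisfy the conclusion.
k = 16: k² + k + 17 = 289 = 17 × 17, composite.

k = 16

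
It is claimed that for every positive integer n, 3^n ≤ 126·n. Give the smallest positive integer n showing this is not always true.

For n = 1, 2, 3, 4, 5, 6 the conclusion holds.
n = 7: 3^n = 2187 and 126·n = 882, so 2187 > 882.
Hence n = 7 is a counterexample.

n = 7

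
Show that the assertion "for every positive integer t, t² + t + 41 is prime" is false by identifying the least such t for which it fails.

t = 40

For t = 1, 2, 3, 4, …, 37, 38, 39 the conclusion holds.
t = 40: t² + t + 41 = 1681 = 41 × 41, composite.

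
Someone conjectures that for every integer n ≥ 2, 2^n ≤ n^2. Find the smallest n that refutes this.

n = 5

n = 2: 2^n = 4 and n^2 = 4, so 4 ≤ 4.
n = 3: 2^n = 8 and n^2 = 9, so 8 ≤ 9.
n = 4: 2^n = 16 and n^2 = 16, so 16 ≤ 16.
n = 5: 2^n = 32 and n^2 = 25, so 32 > 25.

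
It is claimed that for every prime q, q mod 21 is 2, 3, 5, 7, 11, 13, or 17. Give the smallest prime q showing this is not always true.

q = 19

Check each prime q in order until the claim fails.
For q = 2, 3, 5, 7, 11, 13, 17 the conclusion holds.
q = 19: 19 mod 21 = 19 — not in {2, 3, 5, 7, 11, 13, 17}.
Hence q = 19 is a counterexample.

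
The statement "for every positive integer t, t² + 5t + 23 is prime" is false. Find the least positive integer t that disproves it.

A counterexample is any positive integer t such that t² + 5t + 23 is not prime; we check each in order.
The first 13 eligible values, up to t = 13, all satisfy the conclusion.
t = 14: t² + 5t + 23 = 289 = 17 × 17, composite.
Hence t = 14 is a counterexample.

t = 14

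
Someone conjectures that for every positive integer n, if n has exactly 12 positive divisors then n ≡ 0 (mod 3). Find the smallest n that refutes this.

We need the least positive integer n for which n has exactly 12 positive divisors but the claim fails.
n = 60: τ(60) = 12; 60 ≡ 0 (mod 3).
n = 72: τ(72) = 12; 72 ≡ 0 (mod 3).
n = 84: τ(84) = 12; 84 ≡ 0 (mod 3).
n = 90: τ(90) = 12; 90 ≡ 0 (mod 3).
n = 96: τ(96) = 12; 96 ≡ 0 (mod 3).
n = 108: τ(108) = 12; 108 ≡ 0 (mod 3).
n = 126: τ(126) = 12; 126 ≡ 0 (mod 3).
n = 132: τ(132) = 12; 132 ≡ 0 (mod 3).
n = 140: τ(140) = 12; 140 ≡ 2 (mod 3).
So n = 140 is the smallest counterexample.

n = 140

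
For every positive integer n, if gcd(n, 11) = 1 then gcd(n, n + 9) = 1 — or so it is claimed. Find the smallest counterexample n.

n = 3

We need the least positive integer n for which gcd(n, 11) = 1 but gcd(n, n + 9) > 1.
n = 1: gcd(1, 10) = 1.
n = 2: gcd(2, 11) = 1.
n = 3: gcd(3, 12) = 3.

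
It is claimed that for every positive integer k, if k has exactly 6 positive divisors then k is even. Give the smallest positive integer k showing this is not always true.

The first 6 eligible values, up to k = 44, all satisfy the conclusion.
k = 45: divisors of 45: 1, 3, 5, 9, 15, 45; 45 is odd.

k = 45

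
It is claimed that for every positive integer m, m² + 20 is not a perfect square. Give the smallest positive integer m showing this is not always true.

We need the least positive integer m for which m² + 20 is a perfect square.
m = 1: 1² + 20 = 21, not a perfect square.
m = 2: 2² + 20 = 24, not a perfect square.
m = 3: 3² + 20 = 29, not a perfect square.
m = 4: 4² + 20 = 36 = 6², a perfect square.
So m = 4 is the smallest counterexample.

m = 4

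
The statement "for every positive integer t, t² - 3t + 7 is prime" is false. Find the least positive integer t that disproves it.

For t = 1, 2, 3, 4, 5 the conclusion holds.
t = 6: t² - 3t + 7 = 25 = 5 × 5, composite.
Thus t = 6 disproves the claim, and no smaller t works.

t = 6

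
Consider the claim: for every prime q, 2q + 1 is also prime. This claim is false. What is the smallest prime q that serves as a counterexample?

For q = 2, 3, 5 the conclusion holds.
q = 7: 2q + 1 = 15 = 3 × 5, not prime.

q = 7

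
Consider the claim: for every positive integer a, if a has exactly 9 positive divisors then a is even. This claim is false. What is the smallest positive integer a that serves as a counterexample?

a = 225

For a = 36, 100, 196 the conclusion holds.
a = 225: divisors of 225: 9 divisors; 225 is odd.
Hence a = 225 is a counterexample.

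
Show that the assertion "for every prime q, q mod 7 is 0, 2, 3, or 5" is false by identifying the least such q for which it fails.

Check each prime q in order until the claim fails.
For q = 2, 3, 5, 7 the conclusion holds.
q = 11: 11 mod 7 = 4 — not in {0, 2, 3, 5}.
Hence q = 11 is a counterexample.

q = 11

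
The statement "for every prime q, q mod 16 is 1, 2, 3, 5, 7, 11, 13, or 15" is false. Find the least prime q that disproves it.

For q = 2, 3, 5, 7, …, 29, 31, 37 the conclusion holds.
q = 41: 41 mod 16 = 9 — not in {1, 2, 3, 5, 7, 11, 13, 15}.
Hence q = 41 is a counterexample.

q = 41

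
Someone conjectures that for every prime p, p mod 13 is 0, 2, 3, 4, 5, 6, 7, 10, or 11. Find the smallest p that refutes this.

For p = 2, 3, 5, 7, …, 37, 41, 43 the conclusion holds.
p = 47: 47 mod 13 = 8 — not in {0, 2, 3, 4, 5, 6, 7, 10, 11}.

p = 47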